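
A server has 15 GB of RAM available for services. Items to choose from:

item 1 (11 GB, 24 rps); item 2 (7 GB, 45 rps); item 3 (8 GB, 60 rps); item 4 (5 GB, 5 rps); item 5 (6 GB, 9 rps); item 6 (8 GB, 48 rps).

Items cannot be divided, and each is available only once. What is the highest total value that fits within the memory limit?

Check high-value combinations within 15 GB:
- item 2+item 3: memory 7+8=15, value 45+60=105
- item 2+item 6: memory 7+8=15, value 45+48=93
- item 3+item 5: memory 8+6=14, value 60+9=69
- item 3+item 4: memory 8+5=13, value 60+5=65
- item 3: memory 8, value 60
Best: 105 rps.

105 rps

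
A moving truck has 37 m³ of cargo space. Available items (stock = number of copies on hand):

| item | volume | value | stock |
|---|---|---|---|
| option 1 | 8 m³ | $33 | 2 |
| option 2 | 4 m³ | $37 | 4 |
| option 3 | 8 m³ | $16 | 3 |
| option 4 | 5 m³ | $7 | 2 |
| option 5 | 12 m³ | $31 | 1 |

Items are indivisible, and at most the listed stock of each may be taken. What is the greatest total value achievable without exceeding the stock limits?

Top feasible selections:
- 2×option 1 + 4×option 2 + 1×option 4: volume 37, value 221
- 2×option 1 + 4×option 2: volume 32, value 214
Best: $221.

$221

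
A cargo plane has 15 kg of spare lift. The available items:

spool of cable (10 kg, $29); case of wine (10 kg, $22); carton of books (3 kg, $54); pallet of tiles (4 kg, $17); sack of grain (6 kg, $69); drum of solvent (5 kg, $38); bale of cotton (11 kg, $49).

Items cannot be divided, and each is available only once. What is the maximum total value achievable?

$161

Check high-value combinations within 15 kg:
- carton of books+sack of grain+drum of solvent: weight 3+6+5=14, value 54+69+38=161
- carton of books+pallet of tiles+sack of grain: weight 3+4+6=13, value 54+17+69=140
- pallet of tiles+sack of grain+drum of solvent: weight 4+6+5=15, value 17+69+38=124
- carton of books+sack of grain: weight 3+6=9, value 54+69=123
Best: $161.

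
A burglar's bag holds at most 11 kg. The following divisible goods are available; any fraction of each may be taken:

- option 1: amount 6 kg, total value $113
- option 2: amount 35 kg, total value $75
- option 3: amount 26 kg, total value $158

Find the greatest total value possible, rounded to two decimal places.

143.38

Take in order of value per unit:
- option 1 (113/6 per unit): all 6 → value 113, running total 113.00
- option 3 (158/26 per unit): 5 of 26 → value 5×158/26 = 30.3846, running total 143.38
Total 143.38.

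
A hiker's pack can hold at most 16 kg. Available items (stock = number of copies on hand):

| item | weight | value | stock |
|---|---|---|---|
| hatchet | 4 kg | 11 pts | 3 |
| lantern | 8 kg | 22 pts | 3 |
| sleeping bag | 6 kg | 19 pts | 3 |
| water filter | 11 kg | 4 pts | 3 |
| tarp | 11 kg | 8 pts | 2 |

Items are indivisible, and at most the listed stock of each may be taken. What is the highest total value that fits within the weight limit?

Top feasible selections:
- 1×hatchet + 2×sleeping bag: weight 16, value 49
- 2×lantern: weight 16, value 44
Best: 49 pts.

49 pts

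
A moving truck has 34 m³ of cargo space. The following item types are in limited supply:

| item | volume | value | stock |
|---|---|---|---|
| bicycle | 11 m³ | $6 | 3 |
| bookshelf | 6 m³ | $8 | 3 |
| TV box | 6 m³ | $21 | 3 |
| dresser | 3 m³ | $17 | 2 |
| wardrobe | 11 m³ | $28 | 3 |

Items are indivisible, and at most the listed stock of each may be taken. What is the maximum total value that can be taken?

Top feasible selections:
- 1×TV box + 2×dresser + 2×wardrobe: volume 34, value 111
- 3×TV box + 1×dresser + 1×wardrobe: volume 32, value 108
Best: $111.

$111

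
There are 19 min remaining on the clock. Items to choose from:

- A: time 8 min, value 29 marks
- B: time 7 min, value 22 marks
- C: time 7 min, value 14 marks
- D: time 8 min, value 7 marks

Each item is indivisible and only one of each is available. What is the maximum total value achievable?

Check high-value combinations within 19 min:
- A+B: time 8+7=15, value 29+22=51
- A+C: time 8+7=15, value 29+14=43
- B+C: time 7+7=14, value 22+14=36
- A+D: time 8+8=16, value 29+7=36
Best: 51 marks.

51 marks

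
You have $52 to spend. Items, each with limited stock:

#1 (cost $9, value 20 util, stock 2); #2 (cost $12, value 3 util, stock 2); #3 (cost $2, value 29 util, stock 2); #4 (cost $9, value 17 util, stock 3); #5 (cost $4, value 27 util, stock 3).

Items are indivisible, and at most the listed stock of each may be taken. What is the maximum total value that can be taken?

213 util

Best selections within cost 52 and stock limits:
- 2×#1 + 2×#3 + 2×#4 + 3×#5: cost 52, value 213
- 1×#1 + 2×#3 + 3×#4 + 3×#5: cost 52, value 210
Best: 213 util.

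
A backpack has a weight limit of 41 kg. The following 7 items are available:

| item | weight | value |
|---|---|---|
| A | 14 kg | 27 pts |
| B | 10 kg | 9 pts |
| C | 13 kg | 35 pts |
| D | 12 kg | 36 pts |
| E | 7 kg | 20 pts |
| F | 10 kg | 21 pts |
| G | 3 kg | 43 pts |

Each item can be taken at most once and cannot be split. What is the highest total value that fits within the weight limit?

Check high-value combinations within 41 kg:
- C+D+F+G: weight 13+12+10+3=38, value 35+36+21+43=135
- C+D+E+G: weight 13+12+7+3=35, value 35+36+20+43=134
- A+D+F+G: weight 14+12+10+3=39, value 27+36+21+43=127
- A+D+E+G: weight 14+12+7+3=36, value 27+36+20+43=126
- A+C+F+G: weight 14+13+10+3=40, value 27+35+21+43=126
Best: 135 pts.

135 pts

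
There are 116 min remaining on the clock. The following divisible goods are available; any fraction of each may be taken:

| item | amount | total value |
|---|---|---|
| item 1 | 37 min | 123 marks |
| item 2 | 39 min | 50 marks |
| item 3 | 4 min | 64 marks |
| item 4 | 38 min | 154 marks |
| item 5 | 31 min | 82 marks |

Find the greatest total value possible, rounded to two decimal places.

Take in order of value per unit:
- item 3 (64/4 per unit): all 4 → value 64, running total 64.00
- item 4 (154/38 per unit): all 38 → value 154, running total 218.00
- item 1 (123/37 per unit): all 37 → value 123, running total 341.00
- item 5 (82/31 per unit): all 31 → value 82, running total 423.00
- item 2 (50/39 per unit): 6 of 39 → value 6×50/39 = 7.6923, running total 430.69
Total 430.69.

430.69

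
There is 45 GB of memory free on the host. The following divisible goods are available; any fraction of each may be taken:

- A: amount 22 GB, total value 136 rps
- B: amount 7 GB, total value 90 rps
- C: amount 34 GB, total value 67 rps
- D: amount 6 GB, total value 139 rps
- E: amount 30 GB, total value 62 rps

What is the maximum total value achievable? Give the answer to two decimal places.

385.67

Take in order of value per unit:
- D (139/6 per unit): all 6 → value 139, running total 139.00
- B (90/7 per unit): all 7 → value 90, running total 229.00
- A (136/22 per unit): all 22 → value 136, running total 365.00
- E (62/30 per unit): 10 of 30 → value 10×62/30 = 20.6667, running total 385.67
Total 385.67.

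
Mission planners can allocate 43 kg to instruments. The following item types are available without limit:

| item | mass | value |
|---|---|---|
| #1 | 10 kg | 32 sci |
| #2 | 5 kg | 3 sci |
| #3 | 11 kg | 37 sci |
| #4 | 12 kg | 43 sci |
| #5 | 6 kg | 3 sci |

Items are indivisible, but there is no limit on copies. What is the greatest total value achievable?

144 sci

Best value-per-unit is #4 at 43/12; filling with it alone gives 3×43 = 129.
Optimal mix: 2×#1 + 1×#3 + 1×#4 → mass 43, value 144.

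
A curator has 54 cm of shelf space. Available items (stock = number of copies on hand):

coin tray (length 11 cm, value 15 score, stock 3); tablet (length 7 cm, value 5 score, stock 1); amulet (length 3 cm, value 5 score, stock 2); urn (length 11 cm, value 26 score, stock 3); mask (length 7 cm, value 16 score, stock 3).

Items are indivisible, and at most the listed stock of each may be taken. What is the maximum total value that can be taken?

126 score

Best selections within length 54 and stock limits:
- 3×urn + 3×mask: length 54, value 126
- 2×amulet + 3×urn + 2×mask: length 53, value 120
Best: 126 score.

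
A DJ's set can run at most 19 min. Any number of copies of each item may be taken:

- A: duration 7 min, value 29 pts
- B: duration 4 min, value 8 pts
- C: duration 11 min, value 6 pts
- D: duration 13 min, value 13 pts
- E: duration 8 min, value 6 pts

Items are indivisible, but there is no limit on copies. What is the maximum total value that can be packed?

Best value-per-unit is A at 29/7; filling with it alone gives 2×29 = 58.
Optimal mix: 2×A + 1×B → duration 18, value 66.

66 pts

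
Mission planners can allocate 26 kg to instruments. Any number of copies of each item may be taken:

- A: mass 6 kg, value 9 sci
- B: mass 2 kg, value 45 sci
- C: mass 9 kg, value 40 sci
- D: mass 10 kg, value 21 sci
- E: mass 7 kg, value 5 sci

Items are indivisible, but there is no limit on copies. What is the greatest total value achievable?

585 sci

Best value-per-unit is B at 45/2, and filling with it alone uses mass 13×2=26. No mix of the others beats 13×45 = 585.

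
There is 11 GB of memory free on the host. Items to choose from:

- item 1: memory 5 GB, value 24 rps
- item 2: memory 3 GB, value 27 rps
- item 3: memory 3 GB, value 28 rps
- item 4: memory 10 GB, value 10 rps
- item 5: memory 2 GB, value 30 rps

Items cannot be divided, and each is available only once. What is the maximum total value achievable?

Check high-value combinations within 11 GB:
- item 2+item 3+item 5: memory 3+3+2=8, value 27+28+30=85
- item 1+item 3+item 5: memory 5+3+2=10, value 24+28+30=82
- item 1+item 2+item 5: memory 5+3+2=10, value 24+27+30=81
Best: 85 rps.

85 rps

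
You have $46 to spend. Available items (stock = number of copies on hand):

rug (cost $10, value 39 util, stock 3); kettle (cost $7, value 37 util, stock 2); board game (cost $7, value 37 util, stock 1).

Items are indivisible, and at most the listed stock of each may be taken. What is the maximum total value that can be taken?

Top feasible selections:
- 3×rug + 1×kettle + 1×board game: cost 44, value 191
- 3×rug + 2×kettle: cost 44, value 191
- 2×rug + 2×kettle + 1×board game: cost 41, value 189
- 3×rug + 1×board game: cost 37, value 154
Best: 191 util.

191 util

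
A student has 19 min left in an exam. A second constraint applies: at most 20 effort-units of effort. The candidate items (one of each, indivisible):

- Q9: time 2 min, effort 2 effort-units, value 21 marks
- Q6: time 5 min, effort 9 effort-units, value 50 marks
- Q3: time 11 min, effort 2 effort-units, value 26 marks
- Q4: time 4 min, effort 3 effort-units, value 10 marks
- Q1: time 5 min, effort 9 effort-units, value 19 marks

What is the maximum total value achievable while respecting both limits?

97 marks

Feasible sets respecting both limits:
- Q9+Q6+Q3: time 18, effort 13, value 97
- Q9+Q6+Q1: time 12, effort 20, value 90
- Q9+Q6+Q4: time 11, effort 14, value 81
Best: 97 marks.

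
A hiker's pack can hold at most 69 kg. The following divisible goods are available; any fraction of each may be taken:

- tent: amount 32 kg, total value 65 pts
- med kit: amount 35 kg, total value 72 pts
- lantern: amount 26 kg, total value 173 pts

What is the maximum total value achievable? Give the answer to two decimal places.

261.25

Take in order of value per unit:
- lantern (173/26 per unit): all 26 → value 173, running total 173.00
- med kit (72/35 per unit): all 35 → value 72, running total 245.00
- tent (65/32 per unit): 8 of 32 → value 8×65/32 = 16.2500, running total 261.25
Total 261.25.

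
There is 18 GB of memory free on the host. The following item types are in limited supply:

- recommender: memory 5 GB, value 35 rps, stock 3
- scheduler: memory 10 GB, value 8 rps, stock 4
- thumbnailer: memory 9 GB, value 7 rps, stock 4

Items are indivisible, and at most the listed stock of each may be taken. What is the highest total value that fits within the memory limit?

105 rps

Top feasible selections:
- 3×recommender: memory 15, value 105
- 2×recommender: memory 10, value 70
- 1×recommender + 1×scheduler: memory 15, value 43
- 1×recommender + 1×thumbnailer: memory 14, value 42
Best: 105 rps.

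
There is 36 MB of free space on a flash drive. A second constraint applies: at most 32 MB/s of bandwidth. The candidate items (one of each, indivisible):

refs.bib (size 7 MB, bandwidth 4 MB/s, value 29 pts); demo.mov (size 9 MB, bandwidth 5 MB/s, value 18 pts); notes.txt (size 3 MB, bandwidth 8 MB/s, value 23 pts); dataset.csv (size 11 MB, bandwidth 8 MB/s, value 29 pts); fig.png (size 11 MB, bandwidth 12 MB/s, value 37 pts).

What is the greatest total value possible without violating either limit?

Feasible sets respecting both limits:
- refs.bib+notes.txt+dataset.csv+fig.png: size 32, bandwidth 32, value 118
- refs.bib+demo.mov+notes.txt+fig.png: size 30, bandwidth 29, value 107
- refs.bib+demo.mov+notes.txt+dataset.csv: size 30, bandwidth 25, value 99
- refs.bib+dataset.csv+fig.png: size 29, bandwidth 24, value 95
Best: 118 pts.

118 pts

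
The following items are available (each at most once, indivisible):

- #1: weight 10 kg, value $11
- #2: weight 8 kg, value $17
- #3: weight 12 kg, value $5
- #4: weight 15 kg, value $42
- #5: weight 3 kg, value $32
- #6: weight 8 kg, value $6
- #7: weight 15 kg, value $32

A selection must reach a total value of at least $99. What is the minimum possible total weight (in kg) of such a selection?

Subsets with value ≥ 99, sorted by total weight:
- #4+#5+#7: weight 33, value 106
- #1+#2+#4+#5: weight 36, value 102
- #2+#4+#5+#7: weight 41, value 123
Minimum weight: 33 kg.

33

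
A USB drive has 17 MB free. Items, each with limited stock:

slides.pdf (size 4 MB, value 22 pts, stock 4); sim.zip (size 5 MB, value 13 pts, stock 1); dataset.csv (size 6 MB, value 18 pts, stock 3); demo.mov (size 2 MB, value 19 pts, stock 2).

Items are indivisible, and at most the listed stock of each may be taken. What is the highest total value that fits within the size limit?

104 pts

Best selections within size 17 and stock limits:
- 3×slides.pdf + 2×demo.mov: size 16, value 104
- 2×slides.pdf + 1×sim.zip + 2×demo.mov: size 17, value 95
- 4×slides.pdf: size 16, value 88
- 3×slides.pdf + 1×demo.mov: size 14, value 85
Best: 104 pts.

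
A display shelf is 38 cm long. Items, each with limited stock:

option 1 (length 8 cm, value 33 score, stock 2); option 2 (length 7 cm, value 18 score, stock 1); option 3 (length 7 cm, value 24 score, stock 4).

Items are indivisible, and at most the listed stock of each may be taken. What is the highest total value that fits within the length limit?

138 score

Top feasible selections:
- 2×option 1 + 3×option 3: length 37, value 138
- 2×option 1 + 1×option 2 + 2×option 3: length 37, value 132
- 1×option 1 + 4×option 3: length 36, value 129
- 1×option 1 + 1×option 2 + 3×option 3: length 36, value 123
Best: 138 score.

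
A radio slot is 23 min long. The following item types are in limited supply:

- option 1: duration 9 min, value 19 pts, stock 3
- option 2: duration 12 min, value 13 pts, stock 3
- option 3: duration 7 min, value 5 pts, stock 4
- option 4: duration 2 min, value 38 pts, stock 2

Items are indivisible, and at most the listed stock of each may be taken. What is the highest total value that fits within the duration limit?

Best selections within duration 23 and stock limits:
- 2×option 1 + 2×option 4: duration 22, value 114
- 1×option 1 + 1×option 3 + 2×option 4: duration 20, value 100
- 1×option 1 + 2×option 4: duration 13, value 95
Best: 114 pts.

114 pts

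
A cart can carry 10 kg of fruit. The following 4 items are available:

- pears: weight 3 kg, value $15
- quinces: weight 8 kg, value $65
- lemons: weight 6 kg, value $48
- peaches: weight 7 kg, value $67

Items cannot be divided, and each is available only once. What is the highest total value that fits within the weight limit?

This is a 0/1 knapsack; check combinations near the capacity.
- pears+peaches: weight 3+7=10, value 15+67=82
- peaches: weight 7, value 67
- quinces: weight 8, value 65
- pears+lemons: weight 3+6=9, value 15+48=63
Best: $82.

$82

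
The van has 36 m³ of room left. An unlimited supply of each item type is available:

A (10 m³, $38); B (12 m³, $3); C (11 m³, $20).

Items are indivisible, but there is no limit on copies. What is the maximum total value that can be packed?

$114

Best value-per-unit is A at 38/10, and filling with it alone uses volume 3×10=30. No mix of the others beats 3×38 = 114.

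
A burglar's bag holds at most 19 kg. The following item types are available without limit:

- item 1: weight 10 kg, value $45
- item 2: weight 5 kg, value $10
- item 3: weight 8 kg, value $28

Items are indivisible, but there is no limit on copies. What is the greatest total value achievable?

Best value-per-unit is item 1 at 45/10; filling with it alone gives 1×45 = 45.
Optimal mix: 1×item 1 + 1×item 3 → weight 18, value 73.

$73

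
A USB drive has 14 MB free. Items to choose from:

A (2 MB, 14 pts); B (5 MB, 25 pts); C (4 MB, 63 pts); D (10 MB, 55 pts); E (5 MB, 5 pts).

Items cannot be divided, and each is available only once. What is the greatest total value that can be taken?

118 pts

Check high-value combinations within 14 MB:
- C+D: size 4+10=14, value 63+55=118
- A+B+C: size 2+5+4=11, value 14+25+63=102
- B+C+E: size 5+4+5=14, value 25+63+5=93
- B+C: size 5+4=9, value 25+63=88
Best: 118 pts.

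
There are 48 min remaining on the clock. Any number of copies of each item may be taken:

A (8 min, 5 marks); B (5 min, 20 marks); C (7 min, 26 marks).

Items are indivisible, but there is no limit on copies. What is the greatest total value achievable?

186 marks

Best value-per-unit is B at 20/5; filling with it alone gives 9×20 = 180.
Optimal mix: 8×B + 1×C → time 47, value 186.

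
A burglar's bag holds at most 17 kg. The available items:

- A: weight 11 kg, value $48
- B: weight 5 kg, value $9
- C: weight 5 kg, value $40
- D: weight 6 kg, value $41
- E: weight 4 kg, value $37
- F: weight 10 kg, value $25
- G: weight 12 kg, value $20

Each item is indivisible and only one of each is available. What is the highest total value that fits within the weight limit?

$118

Check high-value combinations within 17 kg:
- C+D+E: weight 5+6+4=15, value 40+41+37=118
- B+C+D: weight 5+5+6=16, value 9+40+41=90
- A+D: weight 11+6=17, value 48+41=89
- A+C: weight 11+5=16, value 48+40=88
Best: $118.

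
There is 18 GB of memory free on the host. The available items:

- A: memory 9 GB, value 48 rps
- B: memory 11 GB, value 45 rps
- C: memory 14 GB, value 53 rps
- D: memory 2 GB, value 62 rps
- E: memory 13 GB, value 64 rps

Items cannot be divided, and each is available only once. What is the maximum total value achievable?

126 rps

Check high-value combinations within 18 GB:
- D+E: memory 2+13=15, value 62+64=126
- C+D: memory 14+2=16, value 53+62=115
- A+D: memory 9+2=11, value 48+62=110
- B+D: memory 11+2=13, value 45+62=107
- E: memory 13, value 64
Best: 126 rps.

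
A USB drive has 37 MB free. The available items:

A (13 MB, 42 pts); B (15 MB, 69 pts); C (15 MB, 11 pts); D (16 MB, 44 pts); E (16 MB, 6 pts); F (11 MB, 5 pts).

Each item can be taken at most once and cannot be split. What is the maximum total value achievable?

Check high-value combinations within 37 MB:
- B+D: size 15+16=31, value 69+44=113
- A+B: size 13+15=28, value 42+69=111
- A+D: size 13+16=29, value 42+44=86
- B+C: size 15+15=30, value 69+11=80
- B+E: size 15+16=31, value 69+6=75
Best: 113 pts.

113 pts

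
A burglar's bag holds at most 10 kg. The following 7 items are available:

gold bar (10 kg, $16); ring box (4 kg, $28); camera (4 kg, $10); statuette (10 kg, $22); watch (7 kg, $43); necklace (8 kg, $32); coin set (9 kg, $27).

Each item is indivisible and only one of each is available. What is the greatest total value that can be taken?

$43

Check high-value combinations within 10 kg:
- watch: weight 7, value 43
- ring box+camera: weight 4+4=8, value 28+10=38
- necklace: weight 8, value 32
- ring box: weight 4, value 28
- coin set: weight 9, value 27
Best: $43.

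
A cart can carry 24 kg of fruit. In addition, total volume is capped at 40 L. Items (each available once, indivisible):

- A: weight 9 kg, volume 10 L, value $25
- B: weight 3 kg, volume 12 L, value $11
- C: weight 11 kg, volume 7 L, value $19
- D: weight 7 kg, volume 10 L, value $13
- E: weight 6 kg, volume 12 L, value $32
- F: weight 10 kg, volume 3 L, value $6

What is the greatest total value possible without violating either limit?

$70

Feasible sets respecting both limits:
- A+D+E: weight 22, volume 32, value 70
- A+B+E: weight 18, volume 34, value 68
- C+D+E: weight 24, volume 29, value 64
- B+C+E: weight 20, volume 31, value 62
Best: $70.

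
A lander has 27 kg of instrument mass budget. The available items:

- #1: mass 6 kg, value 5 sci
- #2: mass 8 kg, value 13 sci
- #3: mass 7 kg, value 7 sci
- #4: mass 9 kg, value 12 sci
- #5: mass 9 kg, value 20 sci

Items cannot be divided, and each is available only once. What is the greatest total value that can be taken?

45 sci

Check high-value combinations within 27 kg:
- #2+#4+#5: mass 8+9+9=26, value 13+12+20=45
- #2+#3+#5: mass 8+7+9=24, value 13+7+20=40
- #3+#4+#5: mass 7+9+9=25, value 7+12+20=39
Best: 45 sci.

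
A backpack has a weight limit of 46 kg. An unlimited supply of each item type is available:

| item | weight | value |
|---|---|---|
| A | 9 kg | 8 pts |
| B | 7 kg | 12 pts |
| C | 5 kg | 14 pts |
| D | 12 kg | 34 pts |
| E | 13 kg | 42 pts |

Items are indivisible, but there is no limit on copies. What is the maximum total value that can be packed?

Best value-per-unit is E at 42/13; filling with it alone gives 3×42 = 126.
Optimal mix: 4×C + 2×E → weight 46, value 140.

140 pts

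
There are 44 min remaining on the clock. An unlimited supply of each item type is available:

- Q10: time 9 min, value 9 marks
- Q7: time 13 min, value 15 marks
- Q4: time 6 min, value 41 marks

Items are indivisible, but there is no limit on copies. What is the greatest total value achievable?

Best value-per-unit is Q4 at 41/6, and filling with it alone uses time 7×6=42. No mix of the others beats 7×41 = 287.

287 marks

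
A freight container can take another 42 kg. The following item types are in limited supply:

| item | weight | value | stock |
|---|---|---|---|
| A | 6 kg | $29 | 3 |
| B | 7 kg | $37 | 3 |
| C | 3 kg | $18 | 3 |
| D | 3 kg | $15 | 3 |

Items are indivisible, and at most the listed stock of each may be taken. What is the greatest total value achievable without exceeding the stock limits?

$224

Top feasible selections:
- 1×A + 3×B + 3×C + 2×D: weight 42, value 224
- 2×A + 3×B + 3×C: weight 42, value 223
- 1×A + 3×B + 2×C + 3×D: weight 42, value 221
- 2×A + 3×B + 2×C + 1×D: weight 42, value 220
Best: $224.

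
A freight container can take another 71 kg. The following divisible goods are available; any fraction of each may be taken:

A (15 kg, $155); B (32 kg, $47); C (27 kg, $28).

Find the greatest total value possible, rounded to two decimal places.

226.89

Take in order of value per unit:
- A (155/15 per unit): all 15 → value 155, running total 155.00
- B (47/32 per unit): all 32 → value 47, running total 202.00
- C (28/27 per unit): 24 of 27 → value 24×28/27 = 24.8889, running total 226.89
Total 226.89.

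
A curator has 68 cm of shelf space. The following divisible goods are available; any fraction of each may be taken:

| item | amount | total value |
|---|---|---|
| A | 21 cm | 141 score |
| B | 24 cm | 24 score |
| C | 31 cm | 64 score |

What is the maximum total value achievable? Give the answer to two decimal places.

221.00

Take in order of value per unit:
- A (141/21 per unit): all 21 → value 141, running total 141.00
- C (64/31 per unit): all 31 → value 64, running total 205.00
- B (24/24 per unit): 16 of 24 → value 16×24/24 = 16.0000, running total 221.00
Total 221.00.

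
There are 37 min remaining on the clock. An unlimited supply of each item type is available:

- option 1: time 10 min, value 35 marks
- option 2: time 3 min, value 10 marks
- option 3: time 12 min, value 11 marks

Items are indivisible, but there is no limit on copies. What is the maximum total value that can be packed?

Best value-per-unit is option 1 at 35/10; filling with it alone gives 3×35 = 105.
Optimal mix: 3×option 1 + 2×option 2 → time 36, value 125.

125 marks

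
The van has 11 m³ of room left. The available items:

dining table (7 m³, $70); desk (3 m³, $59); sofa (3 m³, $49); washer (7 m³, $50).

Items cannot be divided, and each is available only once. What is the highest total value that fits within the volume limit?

$129

Check high-value combinations within 11 m³:
- dining table+desk: volume 7+3=10, value 70+59=129
- dining table+sofa: volume 7+3=10, value 70+49=119
- desk+washer: volume 3+7=10, value 59+50=109
- desk+sofa: volume 3+3=6, value 59+49=108
Best: $129.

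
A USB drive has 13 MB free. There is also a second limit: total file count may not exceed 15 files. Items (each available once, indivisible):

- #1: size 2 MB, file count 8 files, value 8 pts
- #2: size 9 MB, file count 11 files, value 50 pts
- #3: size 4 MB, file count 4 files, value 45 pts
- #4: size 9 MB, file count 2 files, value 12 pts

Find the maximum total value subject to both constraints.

95 pts

Feasible sets respecting both limits:
- #2+#3: size 13, file count 15, value 95
- #3+#4: size 13, file count 6, value 57
- #1+#3: size 6, file count 12, value 53
- #2: size 9, file count 11, value 50
Best: 95 pts.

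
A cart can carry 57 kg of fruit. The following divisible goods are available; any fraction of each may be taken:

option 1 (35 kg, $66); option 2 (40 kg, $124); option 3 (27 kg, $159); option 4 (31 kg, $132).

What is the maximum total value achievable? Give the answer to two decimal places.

286.74

Take in order of value per unit:
- option 3 (159/27 per unit): all 27 → value 159, running total 159.00
- option 4 (132/31 per unit): 30 of 31 → value 30×132/31 = 127.7419, running total 286.74
Total 286.74.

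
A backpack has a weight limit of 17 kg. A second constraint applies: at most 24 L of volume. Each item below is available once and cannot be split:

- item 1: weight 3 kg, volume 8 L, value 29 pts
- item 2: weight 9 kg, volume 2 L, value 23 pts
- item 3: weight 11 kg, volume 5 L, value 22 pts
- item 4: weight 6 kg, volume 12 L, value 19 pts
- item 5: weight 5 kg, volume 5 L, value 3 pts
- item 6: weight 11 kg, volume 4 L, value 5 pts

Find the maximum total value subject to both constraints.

Feasible sets respecting both limits:
- item 1+item 2+item 5: weight 17, volume 15, value 55
- item 1+item 2: weight 12, volume 10, value 52
- item 1+item 3: weight 14, volume 13, value 51
- item 1+item 4: weight 9, volume 20, value 48
Best: 55 pts.

55 pts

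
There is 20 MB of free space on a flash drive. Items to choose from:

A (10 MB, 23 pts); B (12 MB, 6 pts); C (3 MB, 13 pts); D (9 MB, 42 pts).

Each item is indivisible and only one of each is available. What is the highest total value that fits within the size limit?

65 pts

This is a 0/1 knapsack; check combinations near the capacity.
- A+D: size 10+9=19, value 23+42=65
- C+D: size 3+9=12, value 13+42=55
- D: size 9, value 42
Best: 65 pts.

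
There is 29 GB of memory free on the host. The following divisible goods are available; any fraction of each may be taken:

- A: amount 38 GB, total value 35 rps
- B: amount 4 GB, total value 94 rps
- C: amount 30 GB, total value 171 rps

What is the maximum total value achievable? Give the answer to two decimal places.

Take in order of value per unit:
- B (94/4 per unit): all 4 → value 94, running total 94.00
- C (171/30 per unit): 25 of 30 → value 25×171/30 = 142.5000, running total 236.50
Total 236.50.

236.50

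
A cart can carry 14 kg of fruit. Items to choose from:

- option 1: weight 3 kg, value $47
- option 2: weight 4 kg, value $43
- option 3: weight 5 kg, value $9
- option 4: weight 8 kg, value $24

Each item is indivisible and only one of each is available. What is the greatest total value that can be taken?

Check high-value combinations within 14 kg:
- option 1+option 2+option 3: weight 3+4+5=12, value 47+43+9=99
- option 1+option 2: weight 3+4=7, value 47+43=90
- option 1+option 4: weight 3+8=11, value 47+24=71
- option 2+option 4: weight 4+8=12, value 43+24=67
- option 1+option 3: weight 3+5=8, value 47+9=56
Best: $99.

$99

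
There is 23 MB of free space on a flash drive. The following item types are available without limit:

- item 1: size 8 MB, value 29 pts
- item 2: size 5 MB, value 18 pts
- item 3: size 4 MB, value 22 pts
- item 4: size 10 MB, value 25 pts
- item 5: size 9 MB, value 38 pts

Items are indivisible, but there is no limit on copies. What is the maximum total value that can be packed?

Best value-per-unit is item 3 at 22/4, and filling with it alone uses size 5×4=20. No mix of the others beats 5×22 = 110.

110 pts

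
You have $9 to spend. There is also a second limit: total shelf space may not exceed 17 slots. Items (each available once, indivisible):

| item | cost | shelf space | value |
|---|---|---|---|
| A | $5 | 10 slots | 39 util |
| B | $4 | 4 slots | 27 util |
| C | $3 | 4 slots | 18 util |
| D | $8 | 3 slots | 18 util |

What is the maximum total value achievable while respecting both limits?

66 util

Feasible sets respecting both limits:
- A+B: cost 9, shelf space 14, value 66
- A+C: cost 8, shelf space 14, value 57
- B+C: cost 7, shelf space 8, value 45
- A: cost 5, shelf space 10, value 39
Best: 66 util.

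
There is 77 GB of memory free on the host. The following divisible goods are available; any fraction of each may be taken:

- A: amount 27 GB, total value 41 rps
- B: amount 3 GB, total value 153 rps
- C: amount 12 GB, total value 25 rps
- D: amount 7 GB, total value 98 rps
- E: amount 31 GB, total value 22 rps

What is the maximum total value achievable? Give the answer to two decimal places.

336.87

Take in order of value per unit:
- B (153/3 per unit): all 3 → value 153, running total 153.00
- D (98/7 per unit): all 7 → value 98, running total 251.00
- C (25/12 per unit): all 12 → value 25, running total 276.00
- A (41/27 per unit): all 27 → value 41, running total 317.00
- E (22/31 per unit): 28 of 31 → value 28×22/31 = 19.8710, running total 336.87
Total 336.87.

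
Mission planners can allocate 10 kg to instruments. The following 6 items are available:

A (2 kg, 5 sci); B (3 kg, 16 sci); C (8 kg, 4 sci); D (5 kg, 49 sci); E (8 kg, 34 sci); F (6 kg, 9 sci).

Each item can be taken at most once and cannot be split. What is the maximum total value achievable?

70 sci

This is a 0/1 knapsack; check combinations near the capacity.
- A+B+D: mass 2+3+5=10, value 5+16+49=70
- B+D: mass 3+5=8, value 16+49=65
- A+D: mass 2+5=7, value 5+49=54
- D: mass 5, value 49
Best: 70 sci.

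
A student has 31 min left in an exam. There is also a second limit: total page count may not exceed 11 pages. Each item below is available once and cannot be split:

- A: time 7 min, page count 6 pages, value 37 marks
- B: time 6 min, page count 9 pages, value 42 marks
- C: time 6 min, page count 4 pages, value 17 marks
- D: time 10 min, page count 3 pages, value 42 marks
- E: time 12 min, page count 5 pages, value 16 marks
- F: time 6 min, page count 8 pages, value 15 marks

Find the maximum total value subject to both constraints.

79 marks

Feasible sets respecting both limits:
- A+D: time 17, page count 9, value 79
- C+D: time 16, page count 7, value 59
- D+E: time 22, page count 8, value 58
Best: 79 marks.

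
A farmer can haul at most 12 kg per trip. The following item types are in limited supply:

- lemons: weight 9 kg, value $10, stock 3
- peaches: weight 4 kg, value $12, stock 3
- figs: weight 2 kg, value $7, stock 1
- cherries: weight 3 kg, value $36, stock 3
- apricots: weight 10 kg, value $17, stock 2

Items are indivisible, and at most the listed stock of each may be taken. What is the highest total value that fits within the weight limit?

Top feasible selections:
- 1×figs + 3×cherries: weight 11, value 115
- 3×cherries: weight 9, value 108
- 1×peaches + 1×figs + 2×cherries: weight 12, value 91
Best: $115.

$115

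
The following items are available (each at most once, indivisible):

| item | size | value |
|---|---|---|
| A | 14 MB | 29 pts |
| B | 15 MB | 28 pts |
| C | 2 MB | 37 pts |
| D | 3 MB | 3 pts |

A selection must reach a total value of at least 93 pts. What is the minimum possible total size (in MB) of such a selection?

31

Subsets with value ≥ 93, sorted by total size:
- A+B+C: size 31, value 94
- A+B+C+D: size 34, value 97
Minimum size: 31 MB.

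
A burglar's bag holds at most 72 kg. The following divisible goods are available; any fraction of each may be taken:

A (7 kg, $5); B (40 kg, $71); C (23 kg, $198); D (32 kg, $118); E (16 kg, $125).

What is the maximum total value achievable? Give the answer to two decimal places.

442.78

Take in order of value per unit:
- C (198/23 per unit): all 23 → value 198, running total 198.00
- E (125/16 per unit): all 16 → value 125, running total 323.00
- D (118/32 per unit): all 32 → value 118, running total 441.00
- B (71/40 per unit): 1 of 40 → value 1×71/40 = 1.7750, running total 442.78
Total 442.78.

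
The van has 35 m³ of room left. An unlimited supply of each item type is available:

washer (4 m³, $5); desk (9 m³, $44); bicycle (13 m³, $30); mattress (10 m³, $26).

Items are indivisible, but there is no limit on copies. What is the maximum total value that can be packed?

$142

Best value-per-unit is desk at 44/9; filling with it alone gives 3×44 = 132.
Optimal mix: 2×washer + 3×desk → volume 35, value 142.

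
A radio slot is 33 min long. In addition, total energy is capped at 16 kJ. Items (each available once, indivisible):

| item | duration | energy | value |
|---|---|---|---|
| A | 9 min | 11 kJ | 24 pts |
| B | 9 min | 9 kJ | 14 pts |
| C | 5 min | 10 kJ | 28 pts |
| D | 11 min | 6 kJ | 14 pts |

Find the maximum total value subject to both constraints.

42 pts

Feasible sets respecting both limits:
- C+D: duration 16, energy 16, value 42
- C: duration 5, energy 10, value 28
- B+D: duration 20, energy 15, value 28
Best: 42 pts.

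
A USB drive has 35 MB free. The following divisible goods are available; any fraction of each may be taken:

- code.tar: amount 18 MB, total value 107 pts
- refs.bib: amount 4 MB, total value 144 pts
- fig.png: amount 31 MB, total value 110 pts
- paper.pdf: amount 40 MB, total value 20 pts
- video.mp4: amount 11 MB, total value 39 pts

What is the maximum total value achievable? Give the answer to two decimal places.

Take in order of value per unit:
- refs.bib (144/4 per unit): all 4 → value 144, running total 144.00
- code.tar (107/18 per unit): all 18 → value 107, running total 251.00
- fig.png (110/31 per unit): 13 of 31 → value 13×110/31 = 46.1290, running total 297.13
Total 297.13.

297.13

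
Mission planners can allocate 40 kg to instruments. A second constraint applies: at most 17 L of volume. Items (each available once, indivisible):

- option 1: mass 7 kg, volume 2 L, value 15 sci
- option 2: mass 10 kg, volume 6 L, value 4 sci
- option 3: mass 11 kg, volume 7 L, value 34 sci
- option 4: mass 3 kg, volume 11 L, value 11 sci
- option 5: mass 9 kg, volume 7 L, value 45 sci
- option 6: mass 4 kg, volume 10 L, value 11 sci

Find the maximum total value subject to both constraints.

94 sci

Feasible sets respecting both limits:
- option 1+option 3+option 5: mass 27, volume 16, value 94
- option 3+option 5: mass 20, volume 14, value 79
- option 1+option 2+option 5: mass 26, volume 15, value 64
Best: 94 sci.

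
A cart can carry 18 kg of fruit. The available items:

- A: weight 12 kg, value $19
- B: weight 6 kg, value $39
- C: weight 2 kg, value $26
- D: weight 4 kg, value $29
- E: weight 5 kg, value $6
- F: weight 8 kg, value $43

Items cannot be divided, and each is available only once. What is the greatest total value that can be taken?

$111

Check high-value combinations within 18 kg:
- B+D+F: weight 6+4+8=18, value 39+29+43=111
- B+C+F: weight 6+2+8=16, value 39+26+43=108
- B+C+D+E: weight 6+2+4+5=17, value 39+26+29+6=100
Best: $111.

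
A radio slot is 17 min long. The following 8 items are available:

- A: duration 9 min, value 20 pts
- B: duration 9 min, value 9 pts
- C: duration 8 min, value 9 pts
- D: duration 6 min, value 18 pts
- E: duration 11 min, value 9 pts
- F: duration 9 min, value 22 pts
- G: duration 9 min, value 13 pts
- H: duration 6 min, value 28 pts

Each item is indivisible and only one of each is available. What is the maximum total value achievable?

50 pts

This is a 0/1 knapsack; check combinations near the capacity.
- F+H: duration 9+6=15, value 22+28=50
- A+H: duration 9+6=15, value 20+28=48
- D+H: duration 6+6=12, value 18+28=46
- G+H: duration 9+6=15, value 13+28=41
- D+F: duration 6+9=15, value 18+22=40
Best: 50 pts.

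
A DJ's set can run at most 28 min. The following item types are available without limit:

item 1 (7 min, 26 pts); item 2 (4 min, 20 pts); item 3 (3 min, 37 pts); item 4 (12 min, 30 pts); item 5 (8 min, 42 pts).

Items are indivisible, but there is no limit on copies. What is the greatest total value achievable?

333 pts

Best value-per-unit is item 3 at 37/3, and filling with it alone uses duration 9×3=27. No mix of the others beats 9×37 = 333.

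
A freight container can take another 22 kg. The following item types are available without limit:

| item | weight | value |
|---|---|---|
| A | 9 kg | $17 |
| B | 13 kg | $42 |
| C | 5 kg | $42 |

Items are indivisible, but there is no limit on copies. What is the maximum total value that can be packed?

$168

Best value-per-unit is C at 42/5, and filling with it alone uses weight 4×5=20. No mix of the others beats 4×42 = 168.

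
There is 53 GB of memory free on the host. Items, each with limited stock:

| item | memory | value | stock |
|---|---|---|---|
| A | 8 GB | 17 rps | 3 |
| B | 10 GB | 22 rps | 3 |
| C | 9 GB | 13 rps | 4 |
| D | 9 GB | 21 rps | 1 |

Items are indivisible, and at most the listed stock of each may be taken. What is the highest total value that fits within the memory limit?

116 rps

Best selections within memory 53 and stock limits:
- 3×A + 2×B + 1×D: memory 53, value 116
- 3×A + 2×B + 1×C: memory 53, value 108
- 3×A + 1×B + 1×C + 1×D: memory 52, value 107
- 1×A + 3×B + 1×D: memory 47, value 104
Best: 116 rps.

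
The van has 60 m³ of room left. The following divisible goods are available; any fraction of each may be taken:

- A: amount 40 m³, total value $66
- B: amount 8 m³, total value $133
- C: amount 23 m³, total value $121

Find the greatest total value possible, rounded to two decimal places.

301.85

Take in order of value per unit:
- B (133/8 per unit): all 8 → value 133, running total 133.00
- C (121/23 per unit): all 23 → value 121, running total 254.00
- A (66/40 per unit): 29 of 40 → value 29×66/40 = 47.8500, running total 301.85
Total 301.85.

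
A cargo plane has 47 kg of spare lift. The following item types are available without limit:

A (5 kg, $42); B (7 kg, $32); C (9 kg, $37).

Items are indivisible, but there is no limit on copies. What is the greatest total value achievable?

$378

Best value-per-unit is A at 42/5, and filling with it alone uses weight 9×5=45. No mix of the others beats 9×42 = 378.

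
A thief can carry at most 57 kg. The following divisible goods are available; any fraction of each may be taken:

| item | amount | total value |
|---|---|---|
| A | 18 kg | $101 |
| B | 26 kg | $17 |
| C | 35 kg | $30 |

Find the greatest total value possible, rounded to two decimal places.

Take in order of value per unit:
- A (101/18 per unit): all 18 → value 101, running total 101.00
- C (30/35 per unit): all 35 → value 30, running total 131.00
- B (17/26 per unit): 4 of 26 → value 4×17/26 = 2.6154, running total 133.62
Total 133.62.

133.62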